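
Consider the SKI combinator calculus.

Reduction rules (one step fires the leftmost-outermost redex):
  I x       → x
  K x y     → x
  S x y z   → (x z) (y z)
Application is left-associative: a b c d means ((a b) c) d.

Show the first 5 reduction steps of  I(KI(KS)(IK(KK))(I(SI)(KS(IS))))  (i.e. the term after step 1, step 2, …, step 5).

Answer: after 5 steps: KK

Working:
  start: I(KI(KS)(IK(KK))(I(SI)(KS(IS))))
  step 1: KI(KS)(IK(KK))(I(SI)(KS(IS)))
  step 2: I(IK(KK))(I(SI)(KS(IS)))
  step 3: IK(KK)(I(SI)(KS(IS)))
  step 4: K(KK)(I(SI)(KS(IS)))
  step 5: KK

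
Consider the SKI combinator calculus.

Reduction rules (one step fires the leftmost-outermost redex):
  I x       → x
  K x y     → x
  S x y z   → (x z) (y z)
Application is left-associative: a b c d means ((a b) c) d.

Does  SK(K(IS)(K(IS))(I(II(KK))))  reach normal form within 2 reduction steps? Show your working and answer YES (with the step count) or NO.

  start: SK(K(IS)(K(IS))(I(II(KK))))
  [1] SK(IS(I(II(KK))))
  [2] SK(S(I(II(KK))))

Answer: NO — after 2 steps the term is SK(S(I(II(KK)))), not yet normal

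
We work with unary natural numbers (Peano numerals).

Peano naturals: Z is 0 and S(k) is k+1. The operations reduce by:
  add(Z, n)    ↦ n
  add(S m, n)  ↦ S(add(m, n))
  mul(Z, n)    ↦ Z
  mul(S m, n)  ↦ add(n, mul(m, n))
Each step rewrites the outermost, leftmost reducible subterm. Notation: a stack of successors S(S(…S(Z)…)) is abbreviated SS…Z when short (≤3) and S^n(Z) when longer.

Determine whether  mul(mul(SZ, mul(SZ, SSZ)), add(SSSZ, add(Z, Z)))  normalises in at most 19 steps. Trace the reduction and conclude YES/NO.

  start: mul(mul(SZ, mul(SZ, SSZ)), add(SSSZ, add(Z, Z)))
  [1] mul(add(mul(SZ, SSZ), mul(Z, mul(SZ, SSZ))), add(SSSZ, add(Z, Z)))
  [2] mul(add(add(SSZ, mul(Z, SSZ)), mul(Z, mul(SZ, SSZ))), add(SSSZ, add(Z, Z)))
  [3] mul(add(S(add(SZ, mul(Z, SSZ))), mul(Z, mul(SZ, SSZ))), add(SSSZ, add(Z, Z)))
  [4] mul(S(add(add(SZ, mul(Z, SSZ)), mul(Z, mul(SZ, SSZ)))), add(SSSZ, add(Z, Z)))
  [5] add(add(SSSZ, add(Z, Z)), mul(add(add(SZ, mul(Z, SSZ)), mul(Z, mul(SZ, SSZ))), add(SSSZ, add(Z, Z))))
  [6] add(S(add(SSZ, add(Z, Z))), mul(add(add(SZ, mul(Z, SSZ)), mul(Z, mul(SZ, SSZ))), add(SSSZ, add(Z, Z))))
  [7] S(add(add(SSZ, add(Z, Z)), mul(add(add(SZ, mul(Z, SSZ)), mul(Z, mul(SZ, SSZ))), add(SSSZ, add(Z, Z)))))
  [8] S(add(S(add(SZ, add(Z, Z))), mul(add(add(SZ, mul(Z, SSZ)), mul(Z, mul(SZ, SSZ))), add(SSSZ, add(Z, Z)))))
  [9] S(S(add(add(SZ, add(Z, Z)), mul(add(add(SZ, mul(Z, SSZ)), mul(Z, mul(SZ, SSZ))), add(SSSZ, add(Z, Z))))))
  [10] S(S(add(S(add(Z, add(Z, Z))), mul(add(add(SZ, mul(Z, SSZ)), mul(Z, mul(SZ, SSZ))), add(SSSZ, add(Z, Z))))))
  [11] S(S(S(add(add(Z, add(Z, Z)), mul(add(add(SZ, mul(Z, SSZ)), mul(Z, mul(SZ, SSZ))), add(SSSZ, add(Z, Z)))))))
  [12] S(S(S(add(add(Z, Z), mul(add(add(SZ, mul(Z, SSZ)), mul(Z, mul(SZ, SSZ))), add(SSSZ, add(Z, Z)))))))
  [13] S(S(S(add(Z, mul(add(add(SZ, mul(Z, SSZ)), mul(Z, mul(SZ, SSZ))), add(SSSZ, add(Z, Z)))))))
  [14] S(S(S(mul(add(add(SZ, mul(Z, SSZ)), mul(Z, mul(SZ, SSZ))), add(SSSZ, add(Z, Z))))))
  [15] S(S(S(mul(add(S(add(Z, mul(Z, SSZ))), mul(Z, mul(SZ, SSZ))), add(SSSZ, add(Z, Z))))))
  [16] S(S(S(mul(S(add(add(Z, mul(Z, SSZ)), mul(Z, mul(SZ, SSZ)))), add(SSSZ, add(Z, Z))))))
  [17] S(S(S(add(add(SSSZ, add(Z, Z)), mul(add(add(Z, mul(Z, SSZ)), mul(Z, mul(SZ, SSZ))), add(SSSZ, add(Z, Z)))))))
  [18] S(S(S(add(S(add(SSZ, add(Z, Z))), mul(add(add(Z, mul(Z, SSZ)), mul(Z, mul(SZ, SSZ))), add(SSSZ, add(Z, Z)))))))
  [19] S(S(S(S(add(add(SSZ, add(Z, Z)), mul(add(add(Z, mul(Z, SSZ)), mul(Z, mul(SZ, SSZ))), add(SSSZ, add(Z, Z))))))))

Answer: NO — after 19 steps the term is S(S(S(S(add(add(SSZ, add(Z, Z)), mul(add(add(Z, mul(Z, SSZ)), mul(Z, mul(SZ, SSZ))), add(SSSZ, add(Z, Z)))))))), not yet normal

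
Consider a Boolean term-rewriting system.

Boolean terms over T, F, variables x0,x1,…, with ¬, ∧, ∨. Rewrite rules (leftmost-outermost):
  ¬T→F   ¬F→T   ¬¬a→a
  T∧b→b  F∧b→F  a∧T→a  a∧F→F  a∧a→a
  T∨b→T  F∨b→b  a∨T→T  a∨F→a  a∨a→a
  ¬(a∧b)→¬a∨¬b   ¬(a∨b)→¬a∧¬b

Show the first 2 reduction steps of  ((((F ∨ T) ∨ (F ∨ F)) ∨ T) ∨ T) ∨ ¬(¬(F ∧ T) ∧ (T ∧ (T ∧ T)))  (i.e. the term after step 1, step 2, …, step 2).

Answer: after 2 steps: T

Derivation:
  start: ((((F ∨ T) ∨ (F ∨ F)) ∨ T) ∨ T) ∨ ¬(¬(F ∧ T) ∧ (T ∧ (T ∧ T)))
  →1  T ∨ ¬(¬(F ∧ T) ∧ (T ∧ (T ∧ T)))
  →2  T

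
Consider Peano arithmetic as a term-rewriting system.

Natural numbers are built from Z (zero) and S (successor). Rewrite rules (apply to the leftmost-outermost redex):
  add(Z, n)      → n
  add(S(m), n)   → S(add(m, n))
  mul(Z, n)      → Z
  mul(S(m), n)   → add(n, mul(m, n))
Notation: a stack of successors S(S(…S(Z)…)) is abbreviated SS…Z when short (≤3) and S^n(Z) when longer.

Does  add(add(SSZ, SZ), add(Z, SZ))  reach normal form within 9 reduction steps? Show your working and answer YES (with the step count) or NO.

  start: add(add(SSZ, SZ), add(Z, SZ))
  →1  add(S(add(SZ, SZ)), add(Z, SZ))
  →2  S(add(add(SZ, SZ), add(Z, SZ)))
  →3  S(add(S(add(Z, SZ)), add(Z, SZ)))
  →4  S(S(add(add(Z, SZ), add(Z, SZ))))
  →5  S(S(add(SZ, add(Z, SZ))))
  →6  S(S(S(add(Z, add(Z, SZ)))))
  →7  S(S(S(add(Z, SZ))))
  →8  S^4(Z)

Answer: YES — reaches normal form S^4(Z) in 8 ≤ 9 steps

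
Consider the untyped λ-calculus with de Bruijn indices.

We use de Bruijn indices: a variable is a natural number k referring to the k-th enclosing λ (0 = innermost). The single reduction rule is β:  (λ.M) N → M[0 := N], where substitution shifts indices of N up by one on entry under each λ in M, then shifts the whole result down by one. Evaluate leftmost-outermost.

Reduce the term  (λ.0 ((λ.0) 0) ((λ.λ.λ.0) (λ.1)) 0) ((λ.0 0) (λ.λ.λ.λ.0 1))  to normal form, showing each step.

  start: (λ.0 ((λ.0) 0) ((λ.λ.λ.0) (λ.1)) 0) ((λ.0 0) (λ.λ.λ.λ.0 1))
  →1  (λ.0 0) (λ.λ.λ.λ.0 1) ((λ.0) ((λ.0 0) (λ.λ.λ.λ.0 1))) ((λ.λ.λ.0) (λ.(λ.0 0) (λ.λ.λ.λ.0 1))) ((λ.0 0) (λ.λ.λ.λ.0 1))
  →2  (λ.λ.λ.λ.0 1) (λ.λ.λ.λ.0 1) ((λ.0) ((λ.0 0) (λ.λ.λ.λ.0 1))) ((λ.λ.λ.0) (λ.(λ.0 0) (λ.λ.λ.λ.0 1))) ((λ.0 0) (λ.λ.λ.λ.0 1))
  →3  (λ.λ.λ.0 1) ((λ.0) ((λ.0 0) (λ.λ.λ.λ.0 1))) ((λ.λ.λ.0) (λ.(λ.0 0) (λ.λ.λ.λ.0 1))) ((λ.0 0) (λ.λ.λ.λ.0 1))
  →4  (λ.λ.0 1) ((λ.λ.λ.0) (λ.(λ.0 0) (λ.λ.λ.λ.0 1))) ((λ.0 0) (λ.λ.λ.λ.0 1))
  →5  (λ.0 ((λ.λ.λ.0) (λ.(λ.0 0) (λ.λ.λ.λ.0 1)))) ((λ.0 0) (λ.λ.λ.λ.0 1))
  →6  (λ.0 0) (λ.λ.λ.λ.0 1) ((λ.λ.λ.0) (λ.(λ.0 0) (λ.λ.λ.λ.0 1)))
  →7  (λ.λ.λ.λ.0 1) (λ.λ.λ.λ.0 1) ((λ.λ.λ.0) (λ.(λ.0 0) (λ.λ.λ.λ.0 1)))
  →8  (λ.λ.λ.0 1) ((λ.λ.λ.0) (λ.(λ.0 0) (λ.λ.λ.λ.0 1)))
  →9  λ.λ.0 1

Answer: normal form = λ.λ.0 1  (in 9 steps)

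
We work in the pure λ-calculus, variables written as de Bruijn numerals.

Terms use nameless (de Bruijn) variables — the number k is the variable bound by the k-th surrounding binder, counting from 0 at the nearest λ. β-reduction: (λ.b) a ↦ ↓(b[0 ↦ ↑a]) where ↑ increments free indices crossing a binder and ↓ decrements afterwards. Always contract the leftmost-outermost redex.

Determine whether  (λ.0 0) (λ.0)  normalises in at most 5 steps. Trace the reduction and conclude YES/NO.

Answer: YES — reaches normal form λ.0 in 2 ≤ 5 steps

Derivation:
  start: (λ.0 0) (λ.0)
  →1  (λ.0) (λ.0)
  →2  λ.0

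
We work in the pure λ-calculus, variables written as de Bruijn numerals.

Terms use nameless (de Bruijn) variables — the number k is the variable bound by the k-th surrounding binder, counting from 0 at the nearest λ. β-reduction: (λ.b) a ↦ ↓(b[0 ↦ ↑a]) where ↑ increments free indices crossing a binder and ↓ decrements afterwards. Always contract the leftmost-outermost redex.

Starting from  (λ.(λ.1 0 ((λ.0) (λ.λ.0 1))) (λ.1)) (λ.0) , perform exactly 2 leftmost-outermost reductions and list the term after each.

  start: (λ.(λ.1 0 ((λ.0) (λ.λ.0 1))) (λ.1)) (λ.0)
  [1] (λ.(λ.0) 0 ((λ.0) (λ.λ.0 1))) (λ.λ.0)
  [2] (λ.0) (λ.λ.0) ((λ.0) (λ.λ.0 1))

Answer: after 2 steps: (λ.0) (λ.λ.0) ((λ.0) (λ.λ.0 1))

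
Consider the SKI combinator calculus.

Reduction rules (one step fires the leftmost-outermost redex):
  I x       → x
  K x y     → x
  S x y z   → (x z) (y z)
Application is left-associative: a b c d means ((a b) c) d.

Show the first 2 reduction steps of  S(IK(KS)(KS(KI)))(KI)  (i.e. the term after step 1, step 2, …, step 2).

  start: S(IK(KS)(KS(KI)))(KI)
  →1  S(K(KS)(KS(KI)))(KI)
  →2  S(KS)(KI)

Answer: after 2 steps: S(KS)(KI)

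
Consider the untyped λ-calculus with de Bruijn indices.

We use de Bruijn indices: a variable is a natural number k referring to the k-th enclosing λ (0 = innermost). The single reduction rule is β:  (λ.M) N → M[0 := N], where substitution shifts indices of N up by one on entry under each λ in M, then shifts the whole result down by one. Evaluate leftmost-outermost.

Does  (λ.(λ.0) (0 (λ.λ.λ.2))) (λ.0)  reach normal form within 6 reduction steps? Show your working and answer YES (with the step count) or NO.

  start: (λ.(λ.0) (0 (λ.λ.λ.2))) (λ.0)
  step 1: (λ.0) ((λ.0) (λ.λ.λ.2))
  step 2: (λ.0) (λ.λ.λ.2)
  step 3: λ.λ.λ.2

Answer: YES — reaches normal form λ.λ.λ.2 in 3 ≤ 6 steps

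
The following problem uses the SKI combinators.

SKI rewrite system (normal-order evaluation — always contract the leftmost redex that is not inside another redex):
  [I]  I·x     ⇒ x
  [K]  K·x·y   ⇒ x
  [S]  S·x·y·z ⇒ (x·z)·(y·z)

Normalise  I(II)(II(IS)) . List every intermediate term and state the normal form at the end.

  start: I(II)(II(IS))
  [1] II(II(IS))
  [2] I(II(IS))
  [3] II(IS)
  [4] I(IS)
  [5] IS
  [6] S

Answer: normal form = S  (in 6 steps)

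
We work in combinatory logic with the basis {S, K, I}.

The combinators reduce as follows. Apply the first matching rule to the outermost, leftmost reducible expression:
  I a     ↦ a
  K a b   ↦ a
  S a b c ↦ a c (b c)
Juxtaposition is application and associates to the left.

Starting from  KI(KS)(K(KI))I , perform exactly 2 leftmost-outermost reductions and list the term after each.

Answer: after 2 steps: K(KI)I

Derivation:
  start: KI(KS)(K(KI))I
  step 1: I(K(KI))I
  step 2: K(KI)I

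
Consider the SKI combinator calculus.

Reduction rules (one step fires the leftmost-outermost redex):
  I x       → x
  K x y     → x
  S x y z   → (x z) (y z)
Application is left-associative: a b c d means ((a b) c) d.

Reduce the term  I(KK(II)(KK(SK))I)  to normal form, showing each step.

Answer: normal form = K  (in 4 steps)

Working:
  start: I(KK(II)(KK(SK))I)
  [1] KK(II)(KK(SK))I
  [2] K(KK(SK))I
  [3] KK(SK)
  [4] K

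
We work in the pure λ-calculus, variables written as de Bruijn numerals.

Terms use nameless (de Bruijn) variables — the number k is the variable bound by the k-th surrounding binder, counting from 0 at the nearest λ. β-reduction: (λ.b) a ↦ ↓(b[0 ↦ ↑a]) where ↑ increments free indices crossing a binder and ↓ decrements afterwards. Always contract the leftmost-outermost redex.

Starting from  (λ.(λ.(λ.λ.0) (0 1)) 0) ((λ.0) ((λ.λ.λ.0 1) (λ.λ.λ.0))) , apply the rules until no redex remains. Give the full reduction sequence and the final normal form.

Answer: normal form = λ.0  (in 3 steps)

Working:
  start: (λ.(λ.(λ.λ.0) (0 1)) 0) ((λ.0) ((λ.λ.λ.0 1) (λ.λ.λ.0)))
  step 1: (λ.(λ.λ.0) (0 ((λ.0) ((λ.λ.λ.0 1) (λ.λ.λ.0))))) ((λ.0) ((λ.λ.λ.0 1) (λ.λ.λ.0)))
  step 2: (λ.λ.0) ((λ.0) ((λ.λ.λ.0 1) (λ.λ.λ.0)) ((λ.0) ((λ.λ.λ.0 1) (λ.λ.λ.0))))
  step 3: λ.0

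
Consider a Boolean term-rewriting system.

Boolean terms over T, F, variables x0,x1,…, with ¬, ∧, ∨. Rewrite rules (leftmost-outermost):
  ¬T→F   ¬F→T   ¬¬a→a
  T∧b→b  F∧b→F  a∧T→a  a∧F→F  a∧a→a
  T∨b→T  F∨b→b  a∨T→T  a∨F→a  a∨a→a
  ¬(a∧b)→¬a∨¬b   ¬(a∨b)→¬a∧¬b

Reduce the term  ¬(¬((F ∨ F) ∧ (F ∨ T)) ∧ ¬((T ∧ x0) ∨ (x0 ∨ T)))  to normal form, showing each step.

  start: ¬(¬((F ∨ F) ∧ (F ∨ T)) ∧ ¬((T ∧ x0) ∨ (x0 ∨ T)))
  [1] ¬¬((F ∨ F) ∧ (F ∨ T)) ∨ ¬¬((T ∧ x0) ∨ (x0 ∨ T))
  [2] ((F ∨ F) ∧ (F ∨ T)) ∨ ¬¬((T ∧ x0) ∨ (x0 ∨ T))
  [3] (F ∧ (F ∨ T)) ∨ ¬¬((T ∧ x0) ∨ (x0 ∨ T))
  [4] F ∨ ¬¬((T ∧ x0) ∨ (x0 ∨ T))
  [5] ¬¬((T ∧ x0) ∨ (x0 ∨ T))
  [6] (T ∧ x0) ∨ (x0 ∨ T)
  [7] x0 ∨ (x0 ∨ T)
  [8] x0 ∨ T
  [9] T

Answer: normal form = T  (in 9 steps)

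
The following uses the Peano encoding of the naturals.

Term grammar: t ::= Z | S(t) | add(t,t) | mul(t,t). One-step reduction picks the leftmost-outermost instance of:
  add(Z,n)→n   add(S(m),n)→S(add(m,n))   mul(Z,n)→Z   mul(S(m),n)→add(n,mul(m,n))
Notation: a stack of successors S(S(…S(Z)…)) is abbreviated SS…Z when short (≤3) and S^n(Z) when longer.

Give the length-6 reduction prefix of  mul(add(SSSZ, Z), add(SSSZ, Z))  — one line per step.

Answer: after 6 steps: S(S(add(add(SZ, Z), mul(add(SSZ, Z), add(SSSZ, Z)))))

Reduction:
  start: mul(add(SSSZ, Z), add(SSSZ, Z))
  →1  mul(S(add(SSZ, Z)), add(SSSZ, Z))
  →2  add(add(SSSZ, Z), mul(add(SSZ, Z), add(SSSZ, Z)))
  →3  add(S(add(SSZ, Z)), mul(add(SSZ, Z), add(SSSZ, Z)))
  →4  S(add(add(SSZ, Z), mul(add(SSZ, Z), add(SSSZ, Z))))
  →5  S(add(S(add(SZ, Z)), mul(add(SSZ, Z), add(SSSZ, Z))))
  →6  S(S(add(add(SZ, Z), mul(add(SSZ, Z), add(SSSZ, Z)))))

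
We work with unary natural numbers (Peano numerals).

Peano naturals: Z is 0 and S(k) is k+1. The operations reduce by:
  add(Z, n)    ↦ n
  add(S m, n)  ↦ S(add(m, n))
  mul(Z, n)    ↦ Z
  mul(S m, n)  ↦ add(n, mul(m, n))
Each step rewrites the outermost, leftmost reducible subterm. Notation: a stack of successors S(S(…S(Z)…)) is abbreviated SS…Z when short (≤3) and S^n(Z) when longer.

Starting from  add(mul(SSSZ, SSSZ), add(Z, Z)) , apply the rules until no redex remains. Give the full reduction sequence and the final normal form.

  start: add(mul(SSSZ, SSSZ), add(Z, Z))
  [1] add(add(SSSZ, mul(SSZ, SSSZ)), add(Z, Z))
  [2] add(S(add(SSZ, mul(SSZ, SSSZ))), add(Z, Z))
  [3] S(add(add(SSZ, mul(SSZ, SSSZ)), add(Z, Z)))
  [4] S(add(S(add(SZ, mul(SSZ, SSSZ))), add(Z, Z)))
  [5] S(S(add(add(SZ, mul(SSZ, SSSZ)), add(Z, Z))))
  [6] S(S(add(S(add(Z, mul(SSZ, SSSZ))), add(Z, Z))))
  [7] S(S(S(add(add(Z, mul(SSZ, SSSZ)), add(Z, Z)))))
  [8] S(S(S(add(mul(SSZ, SSSZ), add(Z, Z)))))
  [9] S(S(S(add(add(SSSZ, mul(SZ, SSSZ)), add(Z, Z)))))
  [10] S(S(S(add(S(add(SSZ, mul(SZ, SSSZ))), add(Z, Z)))))
  [11] S(S(S(S(add(add(SSZ, mul(SZ, SSSZ)), add(Z, Z))))))
  [12] S(S(S(S(add(S(add(SZ, mul(SZ, SSSZ))), add(Z, Z))))))
  [13] S(S(S(S(S(add(add(SZ, mul(SZ, SSSZ)), add(Z, Z)))))))
  [14] S(S(S(S(S(add(S(add(Z, mul(SZ, SSSZ))), add(Z, Z)))))))
  [15] S(S(S(S(S(S(add(add(Z, mul(SZ, SSSZ)), add(Z, Z))))))))
  [16] S(S(S(S(S(S(add(mul(SZ, SSSZ), add(Z, Z))))))))
  [17] S(S(S(S(S(S(add(add(SSSZ, mul(Z, SSSZ)), add(Z, Z))))))))
  [18] S(S(S(S(S(S(add(S(add(SSZ, mul(Z, SSSZ))), add(Z, Z))))))))
  [19] S(S(S(S(S(S(S(add(add(SSZ, mul(Z, SSSZ)), add(Z, Z)))))))))
  [20] S(S(S(S(S(S(S(add(S(add(SZ, mul(Z, SSSZ))), add(Z, Z)))))))))
  [21] S(S(S(S(S(S(S(S(add(add(SZ, mul(Z, SSSZ)), add(Z, Z))))))))))
  [22] S(S(S(S(S(S(S(S(add(S(add(Z, mul(Z, SSSZ))), add(Z, Z))))))))))
  [23] S(S(S(S(S(S(S(S(S(add(add(Z, mul(Z, SSSZ)), add(Z, Z)))))))))))
  [24] S(S(S(S(S(S(S(S(S(add(mul(Z, SSSZ), add(Z, Z)))))))))))
  [25] S(S(S(S(S(S(S(S(S(add(Z, add(Z, Z)))))))))))
  [26] S(S(S(S(S(S(S(S(S(add(Z, Z))))))))))
  [27] S^9(Z)

Answer: normal form = S^9(Z)  (in 27 steps)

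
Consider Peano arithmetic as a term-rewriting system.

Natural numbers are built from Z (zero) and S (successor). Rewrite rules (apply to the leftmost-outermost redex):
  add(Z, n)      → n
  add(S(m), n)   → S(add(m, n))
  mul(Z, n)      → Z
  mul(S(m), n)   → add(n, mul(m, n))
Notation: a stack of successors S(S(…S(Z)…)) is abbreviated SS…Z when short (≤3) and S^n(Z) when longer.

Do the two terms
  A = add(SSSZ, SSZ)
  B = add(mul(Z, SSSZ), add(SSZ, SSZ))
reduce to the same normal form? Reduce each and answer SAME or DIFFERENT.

Answer: DIFFERENT — A ⇓ S^5(Z), B ⇓ S^4(Z)

Reduction:
Term A:
  start: add(SSSZ, SSZ)
  step 1: S(add(SSZ, SSZ))
  step 2: S(S(add(SZ, SSZ)))
  step 3: S(S(S(add(Z, SSZ))))
  step 4: S^5(Z)

Term B:
  start: add(mul(Z, SSSZ), add(SSZ, SSZ))
  step 1: add(Z, add(SSZ, SSZ))
  step 2: add(SSZ, SSZ)
  step 3: S(add(SZ, SSZ))
  step 4: S(S(add(Z, SSZ)))
  step 5: S^4(Z)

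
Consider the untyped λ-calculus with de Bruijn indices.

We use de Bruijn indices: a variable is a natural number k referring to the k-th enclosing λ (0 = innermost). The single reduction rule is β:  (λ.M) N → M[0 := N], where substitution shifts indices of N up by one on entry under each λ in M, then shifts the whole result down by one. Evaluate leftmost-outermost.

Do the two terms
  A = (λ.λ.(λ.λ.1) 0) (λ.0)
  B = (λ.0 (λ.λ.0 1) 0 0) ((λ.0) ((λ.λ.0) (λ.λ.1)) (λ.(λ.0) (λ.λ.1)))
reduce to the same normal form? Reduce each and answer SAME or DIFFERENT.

Term A:
  start: (λ.λ.(λ.λ.1) 0) (λ.0)
  →1  λ.(λ.λ.1) 0
  →2  λ.λ.1

Term B:
  start: (λ.0 (λ.λ.0 1) 0 0) ((λ.0) ((λ.λ.0) (λ.λ.1)) (λ.(λ.0) (λ.λ.1)))
  →1  (λ.0) ((λ.λ.0) (λ.λ.1)) (λ.(λ.0) (λ.λ.1)) (λ.λ.0 1) ((λ.0) ((λ.λ.0) (λ.λ.1)) (λ.(λ.0) (λ.λ.1))) ((λ.0) ((λ.λ.0) (λ.λ.1)) (λ.(λ.0) (λ.λ.1)))
  →2  (λ.λ.0) (λ.λ.1) (λ.(λ.0) (λ.λ.1)) (λ.λ.0 1) ((λ.0) ((λ.λ.0) (λ.λ.1)) (λ.(λ.0) (λ.λ.1))) ((λ.0) ((λ.λ.0) (λ.λ.1)) (λ.(λ.0) (λ.λ.1)))
  →3  (λ.0) (λ.(λ.0) (λ.λ.1)) (λ.λ.0 1) ((λ.0) ((λ.λ.0) (λ.λ.1)) (λ.(λ.0) (λ.λ.1))) ((λ.0) ((λ.λ.0) (λ.λ.1)) (λ.(λ.0) (λ.λ.1)))
  →4  (λ.(λ.0) (λ.λ.1)) (λ.λ.0 1) ((λ.0) ((λ.λ.0) (λ.λ.1)) (λ.(λ.0) (λ.λ.1))) ((λ.0) ((λ.λ.0) (λ.λ.1)) (λ.(λ.0) (λ.λ.1)))
  →5  (λ.0) (λ.λ.1) ((λ.0) ((λ.λ.0) (λ.λ.1)) (λ.(λ.0) (λ.λ.1))) ((λ.0) ((λ.λ.0) (λ.λ.1)) (λ.(λ.0) (λ.λ.1)))
  →6  (λ.λ.1) ((λ.0) ((λ.λ.0) (λ.λ.1)) (λ.(λ.0) (λ.λ.1))) ((λ.0) ((λ.λ.0) (λ.λ.1)) (λ.(λ.0) (λ.λ.1)))
  →7  (λ.(λ.0) ((λ.λ.0) (λ.λ.1)) (λ.(λ.0) (λ.λ.1))) ((λ.0) ((λ.λ.0) (λ.λ.1)) (λ.(λ.0) (λ.λ.1)))
  →8  (λ.0) ((λ.λ.0) (λ.λ.1)) (λ.(λ.0) (λ.λ.1))
  →9  (λ.λ.0) (λ.λ.1) (λ.(λ.0) (λ.λ.1))
  →10  (λ.0) (λ.(λ.0) (λ.λ.1))
  →11  λ.(λ.0) (λ.λ.1)
  →12  λ.λ.λ.1

Answer: DIFFERENT — A ⇓ λ.λ.1, B ⇓ λ.λ.λ.1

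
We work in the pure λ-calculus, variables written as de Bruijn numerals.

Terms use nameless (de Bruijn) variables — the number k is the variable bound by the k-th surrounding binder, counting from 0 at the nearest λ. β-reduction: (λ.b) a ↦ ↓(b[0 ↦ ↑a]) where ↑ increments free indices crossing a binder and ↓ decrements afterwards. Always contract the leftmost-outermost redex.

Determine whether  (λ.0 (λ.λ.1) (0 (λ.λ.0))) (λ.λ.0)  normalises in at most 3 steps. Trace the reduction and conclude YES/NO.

  start: (λ.0 (λ.λ.1) (0 (λ.λ.0))) (λ.λ.0)
  →1  (λ.λ.0) (λ.λ.1) ((λ.λ.0) (λ.λ.0))
  →2  (λ.0) ((λ.λ.0) (λ.λ.0))
  →3  (λ.λ.0) (λ.λ.0)

Answer: NO — after 3 steps the term is (λ.λ.0) (λ.λ.0), not yet normal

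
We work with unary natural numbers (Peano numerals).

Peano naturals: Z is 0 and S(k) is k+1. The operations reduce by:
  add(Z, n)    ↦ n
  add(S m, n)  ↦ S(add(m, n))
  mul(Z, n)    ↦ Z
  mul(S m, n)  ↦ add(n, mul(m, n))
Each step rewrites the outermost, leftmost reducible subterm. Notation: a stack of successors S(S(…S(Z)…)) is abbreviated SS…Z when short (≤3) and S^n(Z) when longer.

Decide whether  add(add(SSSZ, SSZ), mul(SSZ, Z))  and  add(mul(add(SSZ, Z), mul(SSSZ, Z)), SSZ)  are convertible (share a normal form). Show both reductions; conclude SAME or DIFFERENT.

Term A:
  start: add(add(SSSZ, SSZ), mul(SSZ, Z))
  step 1: add(S(add(SSZ, SSZ)), mul(SSZ, Z))
  step 2: S(add(add(SSZ, SSZ), mul(SSZ, Z)))
  step 3: S(add(S(add(SZ, SSZ)), mul(SSZ, Z)))
  step 4: S(S(add(add(SZ, SSZ), mul(SSZ, Z))))
  step 5: S(S(add(S(add(Z, SSZ)), mul(SSZ, Z))))
  step 6: S(S(S(add(add(Z, SSZ), mul(SSZ, Z)))))
  step 7: S(S(S(add(SSZ, mul(SSZ, Z)))))
  step 8: S(S(S(S(add(SZ, mul(SSZ, Z))))))
  step 9: S(S(S(S(S(add(Z, mul(SSZ, Z)))))))
  step 10: S(S(S(S(S(mul(SSZ, Z))))))
  step 11: S(S(S(S(S(add(Z, mul(SZ, Z)))))))
  step 12: S(S(S(S(S(mul(SZ, Z))))))
  step 13: S(S(S(S(S(add(Z, mul(Z, Z)))))))
  step 14: S(S(S(S(S(mul(Z, Z))))))
  step 15: S^5(Z)

Term B:
  start: add(mul(add(SSZ, Z), mul(SSSZ, Z)), SSZ)
  step 1: add(mul(S(add(SZ, Z)), mul(SSSZ, Z)), SSZ)
  step 2: add(add(mul(SSSZ, Z), mul(add(SZ, Z), mul(SSSZ, Z))), SSZ)
  step 3: add(add(add(Z, mul(SSZ, Z)), mul(add(SZ, Z), mul(SSSZ, Z))), SSZ)
  step 4: add(add(mul(SSZ, Z), mul(add(SZ, Z), mul(SSSZ, Z))), SSZ)
  step 5: add(add(add(Z, mul(SZ, Z)), mul(add(SZ, Z), mul(SSSZ, Z))), SSZ)
  step 6: add(add(mul(SZ, Z), mul(add(SZ, Z), mul(SSSZ, Z))), SSZ)
  step 7: add(add(add(Z, mul(Z, Z)), mul(add(SZ, Z), mul(SSSZ, Z))), SSZ)
  step 8: add(add(mul(Z, Z), mul(add(SZ, Z), mul(SSSZ, Z))), SSZ)
  step 9: add(add(Z, mul(add(SZ, Z), mul(SSSZ, Z))), SSZ)
  step 10: add(mul(add(SZ, Z), mul(SSSZ, Z)), SSZ)
  step 11: add(mul(S(add(Z, Z)), mul(SSSZ, Z)), SSZ)
  step 12: add(add(mul(SSSZ, Z), mul(add(Z, Z), mul(SSSZ, Z))), SSZ)
  step 13: add(add(add(Z, mul(SSZ, Z)), mul(add(Z, Z), mul(SSSZ, Z))), SSZ)
  step 14: add(add(mul(SSZ, Z), mul(add(Z, Z), mul(SSSZ, Z))), SSZ)
  step 15: add(add(add(Z, mul(SZ, Z)), mul(add(Z, Z), mul(SSSZ, Z))), SSZ)
  step 16: add(add(mul(SZ, Z), mul(add(Z, Z), mul(SSSZ, Z))), SSZ)
  step 17: add(add(add(Z, mul(Z, Z)), mul(add(Z, Z), mul(SSSZ, Z))), SSZ)
  step 18: add(add(mul(Z, Z), mul(add(Z, Z), mul(SSSZ, Z))), SSZ)
  step 19: add(add(Z, mul(add(Z, Z), mul(SSSZ, Z))), SSZ)
  step 20: add(mul(add(Z, Z), mul(SSSZ, Z)), SSZ)
  step 21: add(mul(Z, mul(SSSZ, Z)), SSZ)
  step 22: add(Z, SSZ)
  step 23: SSZ

Answer: DIFFERENT — A ⇓ S^5(Z), B ⇓ SSZ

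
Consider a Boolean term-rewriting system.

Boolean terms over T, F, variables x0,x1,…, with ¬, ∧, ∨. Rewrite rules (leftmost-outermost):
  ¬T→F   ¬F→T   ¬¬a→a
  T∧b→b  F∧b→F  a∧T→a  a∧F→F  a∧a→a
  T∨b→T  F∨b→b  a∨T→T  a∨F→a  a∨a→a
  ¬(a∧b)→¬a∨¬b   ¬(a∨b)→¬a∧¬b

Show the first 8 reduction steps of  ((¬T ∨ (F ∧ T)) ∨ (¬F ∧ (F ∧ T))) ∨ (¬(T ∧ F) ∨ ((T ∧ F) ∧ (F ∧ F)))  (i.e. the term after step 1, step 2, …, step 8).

Answer: after 8 steps: ¬(T ∧ F) ∨ ((T ∧ F) ∧ (F ∧ F))

Working:
  start: ((¬T ∨ (F ∧ T)) ∨ (¬F ∧ (F ∧ T))) ∨ (¬(T ∧ F) ∨ ((T ∧ F) ∧ (F ∧ F)))
  step 1: ((F ∨ (F ∧ T)) ∨ (¬F ∧ (F ∧ T))) ∨ (¬(T ∧ F) ∨ ((T ∧ F) ∧ (F ∧ F)))
  step 2: ((F ∧ T) ∨ (¬F ∧ (F ∧ T))) ∨ (¬(T ∧ F) ∨ ((T ∧ F) ∧ (F ∧ F)))
  step 3: (F ∨ (¬F ∧ (F ∧ T))) ∨ (¬(T ∧ F) ∨ ((T ∧ F) ∧ (F ∧ F)))
  step 4: (¬F ∧ (F ∧ T)) ∨ (¬(T ∧ F) ∨ ((T ∧ F) ∧ (F ∧ F)))
  step 5: (T ∧ (F ∧ T)) ∨ (¬(T ∧ F) ∨ ((T ∧ F) ∧ (F ∧ F)))
  step 6: (F ∧ T) ∨ (¬(T ∧ F) ∨ ((T ∧ F) ∧ (F ∧ F)))
  step 7: F ∨ (¬(T ∧ F) ∨ ((T ∧ F) ∧ (F ∧ F)))
  step 8: ¬(T ∧ F) ∨ ((T ∧ F) ∧ (F ∧ F))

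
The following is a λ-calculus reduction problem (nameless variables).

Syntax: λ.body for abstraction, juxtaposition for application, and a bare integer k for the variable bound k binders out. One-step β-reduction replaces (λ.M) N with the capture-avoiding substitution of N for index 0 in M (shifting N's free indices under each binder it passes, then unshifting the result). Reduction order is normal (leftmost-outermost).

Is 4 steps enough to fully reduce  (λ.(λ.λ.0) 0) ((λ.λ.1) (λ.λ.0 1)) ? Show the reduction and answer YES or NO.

Answer: YES — reaches normal form λ.0 in 2 ≤ 4 steps

Working:
  start: (λ.(λ.λ.0) 0) ((λ.λ.1) (λ.λ.0 1))
  →1  (λ.λ.0) ((λ.λ.1) (λ.λ.0 1))
  →2  λ.0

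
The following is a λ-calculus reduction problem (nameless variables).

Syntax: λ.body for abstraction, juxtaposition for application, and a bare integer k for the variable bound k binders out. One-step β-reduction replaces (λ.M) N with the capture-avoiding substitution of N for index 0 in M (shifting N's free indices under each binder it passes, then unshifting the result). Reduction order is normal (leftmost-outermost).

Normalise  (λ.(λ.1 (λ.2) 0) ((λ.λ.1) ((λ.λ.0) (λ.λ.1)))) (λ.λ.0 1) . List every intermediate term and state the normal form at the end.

Answer: normal form = λ.0  (in 7 steps)

Reduction:
  start: (λ.(λ.1 (λ.2) 0) ((λ.λ.1) ((λ.λ.0) (λ.λ.1)))) (λ.λ.0 1)
  step 1: (λ.(λ.λ.0 1) (λ.λ.λ.0 1) 0) ((λ.λ.1) ((λ.λ.0) (λ.λ.1)))
  step 2: (λ.λ.0 1) (λ.λ.λ.0 1) ((λ.λ.1) ((λ.λ.0) (λ.λ.1)))
  step 3: (λ.0 (λ.λ.λ.0 1)) ((λ.λ.1) ((λ.λ.0) (λ.λ.1)))
  step 4: (λ.λ.1) ((λ.λ.0) (λ.λ.1)) (λ.λ.λ.0 1)
  step 5: (λ.(λ.λ.0) (λ.λ.1)) (λ.λ.λ.0 1)
  step 6: (λ.λ.0) (λ.λ.1)
  step 7: λ.0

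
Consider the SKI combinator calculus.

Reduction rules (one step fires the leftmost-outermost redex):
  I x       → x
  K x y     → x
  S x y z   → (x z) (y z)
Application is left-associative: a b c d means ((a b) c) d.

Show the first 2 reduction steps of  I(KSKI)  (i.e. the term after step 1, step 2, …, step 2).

Answer: after 2 steps: SI

Working:
  start: I(KSKI)
  step 1: KSKI
  step 2: SI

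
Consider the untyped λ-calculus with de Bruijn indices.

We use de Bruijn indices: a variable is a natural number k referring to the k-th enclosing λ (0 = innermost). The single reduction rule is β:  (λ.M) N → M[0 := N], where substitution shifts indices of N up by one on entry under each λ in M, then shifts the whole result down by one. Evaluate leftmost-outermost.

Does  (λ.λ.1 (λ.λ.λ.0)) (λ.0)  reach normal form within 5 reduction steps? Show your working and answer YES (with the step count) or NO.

  start: (λ.λ.1 (λ.λ.λ.0)) (λ.0)
  [1] λ.(λ.0) (λ.λ.λ.0)
  [2] λ.λ.λ.λ.0

Answer: YES — reaches normal form λ.λ.λ.λ.0 in 2 ≤ 5 steps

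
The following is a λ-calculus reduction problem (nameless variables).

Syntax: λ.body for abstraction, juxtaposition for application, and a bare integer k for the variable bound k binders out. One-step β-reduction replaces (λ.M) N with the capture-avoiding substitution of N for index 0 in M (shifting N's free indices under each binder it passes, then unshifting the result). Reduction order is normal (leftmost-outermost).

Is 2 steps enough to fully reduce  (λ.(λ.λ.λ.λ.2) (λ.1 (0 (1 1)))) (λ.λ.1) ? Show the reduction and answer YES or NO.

  start: (λ.(λ.λ.λ.λ.2) (λ.1 (0 (1 1)))) (λ.λ.1)
  →1  (λ.λ.λ.λ.2) (λ.(λ.λ.1) (0 ((λ.λ.1) (λ.λ.1))))
  →2  λ.λ.λ.2

Answer: YES — reaches normal form λ.λ.λ.2 in 2 ≤ 2 steps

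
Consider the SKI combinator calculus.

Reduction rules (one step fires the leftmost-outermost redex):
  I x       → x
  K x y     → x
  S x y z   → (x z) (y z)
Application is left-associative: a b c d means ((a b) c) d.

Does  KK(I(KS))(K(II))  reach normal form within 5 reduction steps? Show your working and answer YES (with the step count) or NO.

  start: KK(I(KS))(K(II))
  →1  K(K(II))
  →2  K(KI)

Answer: YES — reaches normal form K(KI) in 2 ≤ 5 steps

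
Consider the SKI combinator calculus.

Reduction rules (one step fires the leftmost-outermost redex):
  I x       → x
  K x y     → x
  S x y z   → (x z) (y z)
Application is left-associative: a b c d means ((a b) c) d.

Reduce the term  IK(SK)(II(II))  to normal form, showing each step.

  start: IK(SK)(II(II))
  [1] K(SK)(II(II))
  [2] SK

Answer: normal form = SK  (in 2 steps)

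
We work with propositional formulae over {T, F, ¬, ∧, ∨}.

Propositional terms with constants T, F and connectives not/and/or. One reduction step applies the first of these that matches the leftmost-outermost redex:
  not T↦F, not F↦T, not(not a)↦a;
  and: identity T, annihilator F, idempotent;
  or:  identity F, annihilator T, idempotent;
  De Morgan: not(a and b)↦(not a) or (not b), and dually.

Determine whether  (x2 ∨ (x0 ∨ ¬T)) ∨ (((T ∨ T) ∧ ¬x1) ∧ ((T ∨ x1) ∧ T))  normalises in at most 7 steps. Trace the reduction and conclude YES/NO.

  start: (x2 ∨ (x0 ∨ ¬T)) ∨ (((T ∨ T) ∧ ¬x1) ∧ ((T ∨ x1) ∧ T))
  →1  (x2 ∨ (x0 ∨ F)) ∨ (((T ∨ T) ∧ ¬x1) ∧ ((T ∨ x1) ∧ T))
  →2  (x2 ∨ x0) ∨ (((T ∨ T) ∧ ¬x1) ∧ ((T ∨ x1) ∧ T))
  →3  (x2 ∨ x0) ∨ ((T ∧ ¬x1) ∧ ((T ∨ x1) ∧ T))
  →4  (x2 ∨ x0) ∨ (¬x1 ∧ ((T ∨ x1) ∧ T))
  →5  (x2 ∨ x0) ∨ (¬x1 ∧ (T ∨ x1))
  →6  (x2 ∨ x0) ∨ (¬x1 ∧ T)
  →7  (x2 ∨ x0) ∨ ¬x1

Answer: YES — reaches normal form (x2 ∨ x0) ∨ ¬x1 in 7 ≤ 7 steps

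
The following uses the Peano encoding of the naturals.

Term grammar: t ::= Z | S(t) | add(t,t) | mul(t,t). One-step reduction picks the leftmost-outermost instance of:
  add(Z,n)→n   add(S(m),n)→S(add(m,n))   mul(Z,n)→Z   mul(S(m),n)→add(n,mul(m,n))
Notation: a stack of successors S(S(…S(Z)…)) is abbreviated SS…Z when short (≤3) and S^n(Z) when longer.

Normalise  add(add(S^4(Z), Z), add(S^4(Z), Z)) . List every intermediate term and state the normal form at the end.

Answer: normal form = S^8(Z)  (in 15 steps)

Reduction:
  start: add(add(S^4(Z), Z), add(S^4(Z), Z))
  →1  add(S(add(SSSZ, Z)), add(S^4(Z), Z))
  →2  S(add(add(SSSZ, Z), add(S^4(Z), Z)))
  →3  S(add(S(add(SSZ, Z)), add(S^4(Z), Z)))
  →4  S(S(add(add(SSZ, Z), add(S^4(Z), Z))))
  →5  S(S(add(S(add(SZ, Z)), add(S^4(Z), Z))))
  →6  S(S(S(add(add(SZ, Z), add(S^4(Z), Z)))))
  →7  S(S(S(add(S(add(Z, Z)), add(S^4(Z), Z)))))
  →8  S(S(S(S(add(add(Z, Z), add(S^4(Z), Z))))))
  →9  S(S(S(S(add(Z, add(S^4(Z), Z))))))
  →10  S(S(S(S(add(S^4(Z), Z)))))
  →11  S(S(S(S(S(add(SSSZ, Z))))))
  →12  S(S(S(S(S(S(add(SSZ, Z)))))))
  →13  S(S(S(S(S(S(S(add(SZ, Z))))))))
  →14  S(S(S(S(S(S(S(S(add(Z, Z)))))))))
  →15  S^8(Z)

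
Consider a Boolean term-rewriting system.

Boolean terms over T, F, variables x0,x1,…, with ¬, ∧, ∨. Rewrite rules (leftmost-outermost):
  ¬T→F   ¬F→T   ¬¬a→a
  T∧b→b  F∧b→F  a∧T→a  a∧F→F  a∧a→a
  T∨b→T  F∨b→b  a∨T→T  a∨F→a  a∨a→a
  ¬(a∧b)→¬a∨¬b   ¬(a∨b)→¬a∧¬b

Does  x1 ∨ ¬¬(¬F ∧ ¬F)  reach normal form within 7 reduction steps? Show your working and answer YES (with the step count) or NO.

Answer: YES — reaches normal form T in 4 ≤ 7 steps

Working:
  start: x1 ∨ ¬¬(¬F ∧ ¬F)
  [1] x1 ∨ (¬F ∧ ¬F)
  [2] x1 ∨ ¬F
  [3] x1 ∨ T
  [4] T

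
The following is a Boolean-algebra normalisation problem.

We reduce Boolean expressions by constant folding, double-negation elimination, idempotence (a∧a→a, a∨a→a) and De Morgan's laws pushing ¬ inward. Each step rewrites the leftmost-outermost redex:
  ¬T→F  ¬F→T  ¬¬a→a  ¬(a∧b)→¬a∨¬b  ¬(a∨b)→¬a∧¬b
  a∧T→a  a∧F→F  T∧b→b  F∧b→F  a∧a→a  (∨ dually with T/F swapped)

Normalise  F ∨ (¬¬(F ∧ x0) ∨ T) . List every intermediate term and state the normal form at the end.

  start: F ∨ (¬¬(F ∧ x0) ∨ T)
  step 1: ¬¬(F ∧ x0) ∨ T
  step 2: T

Answer: normal form = T  (in 2 steps)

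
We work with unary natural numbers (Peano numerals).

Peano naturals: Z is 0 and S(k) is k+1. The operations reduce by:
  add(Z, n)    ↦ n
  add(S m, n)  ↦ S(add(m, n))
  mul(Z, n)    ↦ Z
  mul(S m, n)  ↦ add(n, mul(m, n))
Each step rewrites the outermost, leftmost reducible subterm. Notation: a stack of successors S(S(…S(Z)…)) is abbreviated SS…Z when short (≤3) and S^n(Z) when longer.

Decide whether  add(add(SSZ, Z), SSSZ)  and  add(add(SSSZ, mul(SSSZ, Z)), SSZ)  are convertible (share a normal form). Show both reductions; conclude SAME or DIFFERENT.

Term A:
  start: add(add(SSZ, Z), SSSZ)
  →1  add(S(add(SZ, Z)), SSSZ)
  →2  S(add(add(SZ, Z), SSSZ))
  →3  S(add(S(add(Z, Z)), SSSZ))
  →4  S(S(add(add(Z, Z), SSSZ)))
  →5  S(S(add(Z, SSSZ)))
  →6  S^5(Z)

Term B:
  start: add(add(SSSZ, mul(SSSZ, Z)), SSZ)
  →1  add(S(add(SSZ, mul(SSSZ, Z))), SSZ)
  →2  S(add(add(SSZ, mul(SSSZ, Z)), SSZ))
  →3  S(add(S(add(SZ, mul(SSSZ, Z))), SSZ))
  →4  S(S(add(add(SZ, mul(SSSZ, Z)), SSZ)))
  →5  S(S(add(S(add(Z, mul(SSSZ, Z))), SSZ)))
  →6  S(S(S(add(add(Z, mul(SSSZ, Z)), SSZ))))
  →7  S(S(S(add(mul(SSSZ, Z), SSZ))))
  →8  S(S(S(add(add(Z, mul(SSZ, Z)), SSZ))))
  →9  S(S(S(add(mul(SSZ, Z), SSZ))))
  →10  S(S(S(add(add(Z, mul(SZ, Z)), SSZ))))
  →11  S(S(S(add(mul(SZ, Z), SSZ))))
  →12  S(S(S(add(add(Z, mul(Z, Z)), SSZ))))
  →13  S(S(S(add(mul(Z, Z), SSZ))))
  →14  S(S(S(add(Z, SSZ))))
  →15  S^5(Z)

Answer: SAME — A ⇓ S^5(Z), B ⇓ S^5(Z)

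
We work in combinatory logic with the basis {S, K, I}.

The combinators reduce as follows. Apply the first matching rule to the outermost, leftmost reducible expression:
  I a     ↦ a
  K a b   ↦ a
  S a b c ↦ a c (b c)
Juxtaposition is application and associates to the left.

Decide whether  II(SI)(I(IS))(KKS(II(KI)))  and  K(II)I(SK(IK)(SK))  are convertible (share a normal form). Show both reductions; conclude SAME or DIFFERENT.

Answer: DIFFERENT — A ⇓ KI, B ⇓ SK

Derivation:
Term A:
  start: II(SI)(I(IS))(KKS(II(KI)))
  [1] I(SI)(I(IS))(KKS(II(KI)))
  [2] SI(I(IS))(KKS(II(KI)))
  [3] I(KKS(II(KI)))(I(IS)(KKS(II(KI))))
  [4] KKS(II(KI))(I(IS)(KKS(II(KI))))
  [5] K(II(KI))(I(IS)(KKS(II(KI))))
  [6] II(KI)
  [7] I(KI)
  [8] KI

Term B:
  start: K(II)I(SK(IK)(SK))
  [1] II(SK(IK)(SK))
  [2] I(SK(IK)(SK))
  [3] SK(IK)(SK)
  [4] K(SK)(IK(SK))
  [5] SK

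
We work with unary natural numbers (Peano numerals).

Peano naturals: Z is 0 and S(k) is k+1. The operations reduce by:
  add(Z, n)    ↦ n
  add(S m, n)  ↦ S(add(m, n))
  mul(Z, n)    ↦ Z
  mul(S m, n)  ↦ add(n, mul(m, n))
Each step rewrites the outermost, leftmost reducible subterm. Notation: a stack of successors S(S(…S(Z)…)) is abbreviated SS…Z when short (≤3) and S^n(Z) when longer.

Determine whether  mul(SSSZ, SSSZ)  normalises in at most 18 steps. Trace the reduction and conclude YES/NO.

  start: mul(SSSZ, SSSZ)
  →1  add(SSSZ, mul(SSZ, SSSZ))
  →2  S(add(SSZ, mul(SSZ, SSSZ)))
  →3  S(S(add(SZ, mul(SSZ, SSSZ))))
  →4  S(S(S(add(Z, mul(SSZ, SSSZ)))))
  →5  S(S(S(mul(SSZ, SSSZ))))
  →6  S(S(S(add(SSSZ, mul(SZ, SSSZ)))))
  →7  S(S(S(S(add(SSZ, mul(SZ, SSSZ))))))
  →8  S(S(S(S(S(add(SZ, mul(SZ, SSSZ)))))))
  →9  S(S(S(S(S(S(add(Z, mul(SZ, SSSZ))))))))
  →10  S(S(S(S(S(S(mul(SZ, SSSZ)))))))
  →11  S(S(S(S(S(S(add(SSSZ, mul(Z, SSSZ))))))))
  →12  S(S(S(S(S(S(S(add(SSZ, mul(Z, SSSZ)))))))))
  →13  S(S(S(S(S(S(S(S(add(SZ, mul(Z, SSSZ))))))))))
  →14  S(S(S(S(S(S(S(S(S(add(Z, mul(Z, SSSZ)))))))))))
  →15  S(S(S(S(S(S(S(S(S(mul(Z, SSSZ))))))))))
  →16  S^9(Z)

Answer: YES — reaches normal form S^9(Z) in 16 ≤ 18 steps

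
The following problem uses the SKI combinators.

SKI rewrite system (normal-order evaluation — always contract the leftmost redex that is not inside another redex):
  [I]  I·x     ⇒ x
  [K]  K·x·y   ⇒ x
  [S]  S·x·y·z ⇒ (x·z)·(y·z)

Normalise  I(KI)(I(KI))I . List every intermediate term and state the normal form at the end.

  start: I(KI)(I(KI))I
  step 1: KI(I(KI))I
  step 2: II
  step 3: I

Answer: normal form = I  (in 3 steps)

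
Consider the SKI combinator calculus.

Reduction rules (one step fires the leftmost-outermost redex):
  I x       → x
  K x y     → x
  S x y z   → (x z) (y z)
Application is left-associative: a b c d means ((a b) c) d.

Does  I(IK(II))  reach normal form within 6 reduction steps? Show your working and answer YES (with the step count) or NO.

Answer: YES — reaches normal form KI in 3 ≤ 6 steps

Reduction:
  start: I(IK(II))
  step 1: IK(II)
  step 2: K(II)
  step 3: KI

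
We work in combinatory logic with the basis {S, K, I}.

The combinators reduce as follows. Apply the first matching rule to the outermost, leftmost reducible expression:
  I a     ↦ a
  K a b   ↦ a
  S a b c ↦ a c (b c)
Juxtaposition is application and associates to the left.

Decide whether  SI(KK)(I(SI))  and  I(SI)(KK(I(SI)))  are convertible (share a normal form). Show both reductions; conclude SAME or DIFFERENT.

Term A:
  start: SI(KK)(I(SI))
  step 1: I(I(SI))(KK(I(SI)))
  step 2: I(SI)(KK(I(SI)))
  step 3: SI(KK(I(SI)))
  step 4: SIK

Term B:
  start: I(SI)(KK(I(SI)))
  step 1: SI(KK(I(SI)))
  step 2: SIK

Answer: SAME — A ⇓ SIK, B ⇓ SIK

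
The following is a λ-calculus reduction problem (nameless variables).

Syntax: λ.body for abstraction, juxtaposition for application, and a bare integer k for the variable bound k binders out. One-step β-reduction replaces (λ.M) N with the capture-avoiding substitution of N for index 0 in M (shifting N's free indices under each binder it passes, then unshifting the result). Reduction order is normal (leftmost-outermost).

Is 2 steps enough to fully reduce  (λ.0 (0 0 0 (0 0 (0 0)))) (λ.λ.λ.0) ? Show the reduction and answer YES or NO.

Answer: YES — reaches normal form λ.λ.0 in 2 ≤ 2 steps

Working:
  start: (λ.0 (0 0 0 (0 0 (0 0)))) (λ.λ.λ.0)
  →1  (λ.λ.λ.0) ((λ.λ.λ.0) (λ.λ.λ.0) (λ.λ.λ.0) ((λ.λ.λ.0) (λ.λ.λ.0) ((λ.λ.λ.0) (λ.λ.λ.0))))
  →2  λ.λ.0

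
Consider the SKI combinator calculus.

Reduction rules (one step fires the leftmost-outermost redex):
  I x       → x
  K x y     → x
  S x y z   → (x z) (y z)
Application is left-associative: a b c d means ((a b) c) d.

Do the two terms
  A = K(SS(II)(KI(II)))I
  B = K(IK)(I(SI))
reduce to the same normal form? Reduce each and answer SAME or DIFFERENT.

Answer: DIFFERENT — A ⇓ SII, B ⇓ K

Working:
Term A:
  start: K(SS(II)(KI(II)))I
  →1  SS(II)(KI(II))
  →2  S(KI(II))(II(KI(II)))
  →3  SI(II(KI(II)))
  →4  SI(I(KI(II)))
  →5  SI(KI(II))
  →6  SII

Term B:
  start: K(IK)(I(SI))
  →1  IK
  →2  K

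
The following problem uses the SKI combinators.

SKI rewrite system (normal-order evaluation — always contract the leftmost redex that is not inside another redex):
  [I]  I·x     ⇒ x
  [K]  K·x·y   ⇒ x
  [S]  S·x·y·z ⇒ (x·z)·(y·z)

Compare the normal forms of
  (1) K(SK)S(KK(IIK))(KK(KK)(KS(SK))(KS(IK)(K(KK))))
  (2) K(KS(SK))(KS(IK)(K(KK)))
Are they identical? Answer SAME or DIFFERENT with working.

Answer: SAME — A ⇓ S, B ⇓ S

Reduction:
Term A:
  start: K(SK)S(KK(IIK))(KK(KK)(KS(SK))(KS(IK)(K(KK))))
  step 1: SK(KK(IIK))(KK(KK)(KS(SK))(KS(IK)(K(KK))))
  step 2: K(KK(KK)(KS(SK))(KS(IK)(K(KK))))(KK(IIK)(KK(KK)(KS(SK))(KS(IK)(K(KK)))))
  step 3: KK(KK)(KS(SK))(KS(IK)(K(KK)))
  step 4: K(KS(SK))(KS(IK)(K(KK)))
  step 5: KS(SK)
  step 6: S

Term B:
  start: K(KS(SK))(KS(IK)(K(KK)))
  step 1: KS(SK)
  step 2: S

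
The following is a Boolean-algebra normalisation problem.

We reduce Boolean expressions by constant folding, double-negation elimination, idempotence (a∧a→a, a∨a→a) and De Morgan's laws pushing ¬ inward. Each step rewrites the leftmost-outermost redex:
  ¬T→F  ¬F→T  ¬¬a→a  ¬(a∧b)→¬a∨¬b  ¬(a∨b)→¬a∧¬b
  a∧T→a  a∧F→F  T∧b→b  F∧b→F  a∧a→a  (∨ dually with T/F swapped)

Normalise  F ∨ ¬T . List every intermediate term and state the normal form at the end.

Answer: normal form = F  (in 2 steps)

Reduction:
  start: F ∨ ¬T
  [1] ¬T
  [2] F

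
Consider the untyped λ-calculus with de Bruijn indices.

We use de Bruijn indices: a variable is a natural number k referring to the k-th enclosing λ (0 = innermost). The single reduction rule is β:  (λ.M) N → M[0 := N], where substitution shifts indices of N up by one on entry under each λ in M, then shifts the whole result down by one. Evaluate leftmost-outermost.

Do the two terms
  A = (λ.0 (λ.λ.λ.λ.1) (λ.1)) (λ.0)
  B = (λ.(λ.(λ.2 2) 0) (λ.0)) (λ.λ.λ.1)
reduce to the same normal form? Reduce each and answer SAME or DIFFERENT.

Answer: DIFFERENT — A ⇓ λ.λ.λ.1, B ⇓ λ.λ.1

Derivation:
Term A:
  start: (λ.0 (λ.λ.λ.λ.1) (λ.1)) (λ.0)
  →1  (λ.0) (λ.λ.λ.λ.1) (λ.λ.0)
  →2  (λ.λ.λ.λ.1) (λ.λ.0)
  →3  λ.λ.λ.1

Term B:
  start: (λ.(λ.(λ.2 2) 0) (λ.0)) (λ.λ.λ.1)
  →1  (λ.(λ.(λ.λ.λ.1) (λ.λ.λ.1)) 0) (λ.0)
  →2  (λ.(λ.λ.λ.1) (λ.λ.λ.1)) (λ.0)
  →3  (λ.λ.λ.1) (λ.λ.λ.1)
  →4  λ.λ.1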